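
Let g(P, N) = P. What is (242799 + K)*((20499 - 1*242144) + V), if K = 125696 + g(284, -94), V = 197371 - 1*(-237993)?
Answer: 78815079101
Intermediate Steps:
V = 435364 (V = 197371 + 237993 = 435364)
K = 125980 (K = 125696 + 284 = 125980)
(242799 + K)*((20499 - 1*242144) + V) = (242799 + 125980)*((20499 - 1*242144) + 435364) = 368779*((20499 - 242144) + 435364) = 368779*(-221645 + 435364) = 368779*213719 = 78815079101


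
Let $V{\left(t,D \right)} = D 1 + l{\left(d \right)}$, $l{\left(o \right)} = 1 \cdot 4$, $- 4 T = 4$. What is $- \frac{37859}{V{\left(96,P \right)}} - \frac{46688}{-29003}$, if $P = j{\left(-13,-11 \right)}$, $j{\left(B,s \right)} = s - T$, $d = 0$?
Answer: $\frac{1098304705}{174018} \approx 6311.4$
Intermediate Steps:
$T = -1$ ($T = \left(- \frac{1}{4}\right) 4 = -1$)
$j{\left(B,s \right)} = 1 + s$ ($j{\left(B,s \right)} = s - -1 = s + 1 = 1 + s$)
$P = -10$ ($P = 1 - 11 = -10$)
$l{\left(o \right)} = 4$
$V{\left(t,D \right)} = 4 + D$ ($V{\left(t,D \right)} = D 1 + 4 = D + 4 = 4 + D$)
$- \frac{37859}{V{\left(96,P \right)}} - \frac{46688}{-29003} = - \frac{37859}{4 - 10} - \frac{46688}{-29003} = - \frac{37859}{-6} - - \frac{46688}{29003} = \left(-37859\right) \left(- \frac{1}{6}\right) + \frac{46688}{29003} = \frac{37859}{6} + \frac{46688}{29003} = \frac{1098304705}{174018}$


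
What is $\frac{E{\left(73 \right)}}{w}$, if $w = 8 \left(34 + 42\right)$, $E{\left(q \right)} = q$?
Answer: $\frac{73}{608} \approx 0.12007$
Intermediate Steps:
$w = 608$ ($w = 8 \cdot 76 = 608$)
$\frac{E{\left(73 \right)}}{w} = \frac{73}{608}$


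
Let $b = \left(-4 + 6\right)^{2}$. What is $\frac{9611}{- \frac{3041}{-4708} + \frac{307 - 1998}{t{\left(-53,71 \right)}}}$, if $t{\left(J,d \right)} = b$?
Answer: $- \frac{22624294}{993633} \approx -22.769$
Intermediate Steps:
$b = 4$ ($b = 2^{2} = 4$)
$t{\left(J,d \right)} = 4$
$\frac{9611}{- \frac{3041}{-4708} + \frac{307 - 1998}{t{\left(-53,71 \right)}}} = \frac{9611}{- \frac{3041}{-4708} + \frac{307 - 1998}{4}} = \frac{9611}{\left(-3041\right) \left(- \frac{1}{4708}\right) + \left(307 - 1998\right) \frac{1}{4}} = \frac{9611}{\frac{3041}{4708} - \frac{1691}{4}} = \frac{9611}{- \frac{993633}{2354}} = 9611 \left(- \frac{2354}{993633}\right) = - \frac{22624294}{993633}$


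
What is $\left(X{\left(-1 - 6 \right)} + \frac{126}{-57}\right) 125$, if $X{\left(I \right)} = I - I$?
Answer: $- \frac{5250}{19} \approx -276.32$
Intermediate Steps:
$X{\left(I \right)} = 0$
$\left(X{\left(-1 - 6 \right)} + \frac{126}{-57}\right) 125 = \left(0 + \frac{126}{-57}\right) 125 = \left(0 + 126 \left(- \frac{1}{57}\right)\right) 125 = \left(0 - \frac{42}{19}\right) 125 = \left(- \frac{42}{19}\right) 125 = - \frac{5250}{19}$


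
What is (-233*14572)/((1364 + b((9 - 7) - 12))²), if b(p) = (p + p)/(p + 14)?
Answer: -3395276/1846881 ≈ -1.8384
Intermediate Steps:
b(p) = 2*p/(14 + p) (b(p) = (2*p)/(14 + p) = 2*p/(14 + p))
(-233*14572)/((1364 + b((9 - 7) - 12))²) = (-233*14572)/((1364 + 2*((9 - 7) - 12)/(14 + ((9 - 7) - 12)))²) = -3395276/(1364 + 2*(2 - 12)/(14 + (2 - 12)))² = -3395276/(1364 + 2*(-10)/(14 - 10))² = -3395276/(1364 + 2*(-10)/4)² = -3395276/(1364 + 2*(-10)*(¼))² = -3395276/(1364 - 5)² = -3395276/(1359²) = -3395276/1846881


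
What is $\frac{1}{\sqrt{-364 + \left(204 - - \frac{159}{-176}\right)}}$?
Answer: $- \frac{4 i \sqrt{311509}}{28319} \approx - 0.078835 i$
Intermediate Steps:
$\frac{1}{\sqrt{-364 + \left(204 - - \frac{159}{-176}\right)}} = \frac{1}{\sqrt{-364 + \left(204 - \left(-159\right) \left(- \frac{1}{176}\right)\right)}} = \frac{1}{\sqrt{-364 + \left(204 - \frac{159}{176}\right)}} = \frac{1}{\sqrt{-364 + \frac{35745}{176}}} = \frac{1}{\sqrt{- \frac{28319}{176}}} = \frac{1}{\frac{1}{44} i \sqrt{311509}} = - \frac{4 i \sqrt{311509}}{28319}$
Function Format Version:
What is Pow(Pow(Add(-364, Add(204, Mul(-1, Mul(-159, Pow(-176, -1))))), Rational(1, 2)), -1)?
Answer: Mul(Rational(-4, 28319), I, Pow(311509, Rational(1, 2))) ≈ Mul(-0.078835, I)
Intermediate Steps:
Pow(Pow(Add(-364, Add(204, Mul(-1, Mul(-159, Pow(-176, -1))))), Rational(1, 2)), -1) = Pow(Pow(Add(-364, Add(204, Mul(-1, Mul(-159, Rational(-1, 176))))), Rational(1, 2)), -1) = Pow(Pow(Add(-364, Add(204, Mul(-1, Rational(159, 176)))), Rational(1, 2)), -1) = Pow(Pow(Add(-364, Add(204, Rational(-159, 176))), Rational(1, 2)), -1) = Pow(Pow(Add(-364, Rational(35745, 176)), Rational(1, 2)), -1) = Pow(Pow(Rational(-28319, 176), Rational(1, 2)), -1) = Pow(Mul(Rational(1, 44), I, Pow(311509, Rational(1, 2))), -1) = Mul(Rational(-4, 28319), I, Pow(311509, Rational(1, 2)))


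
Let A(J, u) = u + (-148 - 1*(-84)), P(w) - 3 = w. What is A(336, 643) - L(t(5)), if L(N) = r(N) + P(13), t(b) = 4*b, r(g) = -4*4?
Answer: 579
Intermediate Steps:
P(w) = 3 + w
r(g) = -16
L(N) = 0 (L(N) = -16 + (3 + 13) = -16 + 16 = 0)
A(J, u) = -64 + u (A(J, u) = u + (-148 + 84) = u - 64 = -64 + u)
A(336, 643) - L(t(5)) = (-64 + 643) - 1*0 = 579 + 0 = 579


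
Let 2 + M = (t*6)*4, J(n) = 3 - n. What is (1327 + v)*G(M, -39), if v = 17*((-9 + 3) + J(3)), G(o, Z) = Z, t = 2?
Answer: -47775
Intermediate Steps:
M = 46 (M = -2 + (2*6)*4 = -2 + 12*4 = -2 + 48 = 46)
v = -102 (v = 17*((-9 + 3) + (3 - 1*3)) = 17*(-6 + (3 - 3)) = 17*(-6 + 0) = 17*(-6) = -102)
(1327 + v)*G(M, -39) = (1327 - 102)*(-39) = 1225*(-39) = -47775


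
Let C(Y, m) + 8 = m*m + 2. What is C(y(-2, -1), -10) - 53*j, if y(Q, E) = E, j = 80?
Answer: -4146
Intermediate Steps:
C(Y, m) = -6 + m² (C(Y, m) = -8 + (m*m + 2) = -8 + (m² + 2) = -8 + (2 + m²) = -6 + m²)
C(y(-2, -1), -10) - 53*j = (-6 + (-10)²) - 53*80 = (-6 + 100) - 4240 = 94 - 4240 = -4146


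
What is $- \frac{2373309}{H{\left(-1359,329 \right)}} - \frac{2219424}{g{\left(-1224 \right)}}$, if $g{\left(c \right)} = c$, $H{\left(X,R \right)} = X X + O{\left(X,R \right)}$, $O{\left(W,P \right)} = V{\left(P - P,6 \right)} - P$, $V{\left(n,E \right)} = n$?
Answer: $\frac{170640703993}{94174152} \approx 1812.0$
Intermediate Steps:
$O{\left(W,P \right)} = - P$ ($O{\left(W,P \right)} = \left(P - P\right) - P = 0 - P = - P$)
$H{\left(X,R \right)} = X^{2} - R$ ($H{\left(X,R \right)} = X X - R = X^{2} - R$)
$- \frac{2373309}{H{\left(-1359,329 \right)}} - \frac{2219424}{g{\left(-1224 \right)}} = - \frac{2373309}{\left(-1359\right)^{2} - 329} - \frac{2219424}{-1224} = - \frac{2373309}{1846881 - 329} - - \frac{92476}{51} = - \frac{2373309}{1846552} + \frac{92476}{51} = \frac{170640703993}{94174152}$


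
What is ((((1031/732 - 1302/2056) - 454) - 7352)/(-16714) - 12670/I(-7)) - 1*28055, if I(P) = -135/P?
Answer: -406249591643093/14149370412 ≈ -28712.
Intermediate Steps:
((((1031/732 - 1302/2056) - 454) - 7352)/(-16714) - 12670/I(-7)) - 1*28055 = ((((1031/732 - 1302/2056) - 454) - 7352)/(-16714) - 12670/((-135/(-7)))) - 1*28055 = ((((1031*(1/732) - 1302*1/2056) - 454) - 7352)*(-1/16714) - 12670/((-135*(-⅐)))) - 28055 = ((((1031/732 - 651/1028) - 454) - 7352)*(-1/16714) - 12670/135/7) - 28055 = (((72917/94062 - 454) - 7352)*(-1/16714) - 12670*7/135) - 28055 = ((-42631231/94062 - 7352)*(-1/16714) - 17738/27) - 28055 = (-734175055/94062*(-1/16714) - 17738/27) - 28055 = (734175055/1572152268 - 17738/27) - 28055 = -9289004734433/14149370412 - 28055 = -406249591643093/14149370412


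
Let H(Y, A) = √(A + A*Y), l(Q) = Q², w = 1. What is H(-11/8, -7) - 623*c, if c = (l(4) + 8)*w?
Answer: -14952 + √42/4 ≈ -14950.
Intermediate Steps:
c = 24 (c = (4² + 8)*1 = (16 + 8)*1 = 24*1 = 24)
H(-11/8, -7) - 623*c = √(-7*(1 - 11/8)) - 623*24 = √(-7*(1 - 11*⅛)) - 14952 = √(-7*(1 - 11/8)) - 14952 = √(-7*(-3/8)) - 14952 = √(21/8) - 14952 = √42/4 - 14952 = -14952 + √42/4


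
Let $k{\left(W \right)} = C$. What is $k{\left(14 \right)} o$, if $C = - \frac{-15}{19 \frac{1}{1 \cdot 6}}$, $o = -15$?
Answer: $- \frac{1350}{19} \approx -71.053$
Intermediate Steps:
$C = \frac{90}{19}$ ($C = - \frac{-15}{19 \cdot \frac{1}{6}} = - \frac{-15}{\frac{19}{6}} = - \frac{\left(-15\right) 6}{19} = \left(-1\right) \left(- \frac{90}{19}\right) = \frac{90}{19} \approx 4.7368$)
$k{\left(W \right)} = \frac{90}{19}$
$k{\left(14 \right)} o = \frac{90}{19} \left(-15\right) = - \frac{1350}{19}$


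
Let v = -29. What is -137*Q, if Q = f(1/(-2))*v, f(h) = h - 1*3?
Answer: -27811/2 ≈ -13906.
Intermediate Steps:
f(h) = -3 + h (f(h) = h - 3 = -3 + h)
Q = 203/2 (Q = (-3 + 1/(-2))*(-29) = (-3 - ½)*(-29) = -7/2*(-29) = 203/2 ≈ 101.50)
-137*Q = -137*203/2 = -27811/2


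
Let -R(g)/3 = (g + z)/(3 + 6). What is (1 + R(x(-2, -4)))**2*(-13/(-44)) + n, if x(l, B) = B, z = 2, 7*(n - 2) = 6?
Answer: 10195/2772 ≈ 3.6778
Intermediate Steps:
n = 20/7 (n = 2 + (1/7)*6 = 2 + 6/7 = 20/7 ≈ 2.8571)
R(g) = -2/3 - g/3 (R(g) = -3*(g + 2)/(3 + 6) = -3*(2 + g)/9 = -3*(2/9 + g/9) = -2/3 - g/3)
(1 + R(x(-2, -4)))**2*(-13/(-44)) + n = (1 + (-2/3 - 1/3*(-4)))**2*(-13/(-44)) + 20/7 = (1 + (-2/3 + 4/3))**2*(-13*(-1/44)) + 20/7 = (1 + 2/3)**2*(13/44) + 20/7 = (5/3)**2*(13/44) + 20/7 = (25/9)*(13/44) + 20/7 = 325/396 + 20/7 = 10195/2772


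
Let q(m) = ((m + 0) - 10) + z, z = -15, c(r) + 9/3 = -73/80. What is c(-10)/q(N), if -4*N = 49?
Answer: 313/2980 ≈ 0.10503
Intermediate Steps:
c(r) = -313/80 (c(r) = -3 - 73/80 = -313/80)
N = -49/4 (N = -¼*49 = -49/4 ≈ -12.250)
q(m) = -25 + m (q(m) = ((m + 0) - 10) - 15 = (m - 10) - 15 = (-10 + m) - 15 = -25 + m)
c(-10)/q(N) = -313/(80*(-25 - 49/4)) = -313/(80*(-149/4)) = -313/80*(-4/149) = 313/2980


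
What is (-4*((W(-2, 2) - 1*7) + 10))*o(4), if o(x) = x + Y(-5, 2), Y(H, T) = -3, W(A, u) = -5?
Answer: 8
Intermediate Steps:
o(x) = -3 + x (o(x) = x - 3 = -3 + x)
(-4*((W(-2, 2) - 1*7) + 10))*o(4) = (-4*((-5 - 1*7) + 10))*(-3 + 4) = -4*((-5 - 7) + 10)*1 = -4*(-12 + 10)*1 = -4*(-2)*1 = 8*1 = 8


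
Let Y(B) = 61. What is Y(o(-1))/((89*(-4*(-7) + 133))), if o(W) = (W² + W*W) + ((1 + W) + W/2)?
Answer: 61/14329 ≈ 0.0042571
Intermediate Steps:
o(W) = 1 + 2*W² + 3*W/2 (o(W) = (W² + W²) + ((1 + W) + W*(½)) = 2*W² + ((1 + W) + W/2) = 2*W² + (1 + 3*W/2) = 1 + 2*W² + 3*W/2)
Y(o(-1))/((89*(-4*(-7) + 133))) = 61/((89*(-4*(-7) + 133))) = 61/((89*(28 + 133))) = 61/((89*161)) = 61/14329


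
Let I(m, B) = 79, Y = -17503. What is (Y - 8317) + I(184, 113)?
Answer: -25741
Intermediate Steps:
(Y - 8317) + I(184, 113) = (-17503 - 8317) + 79 = -25820 + 79 = -25741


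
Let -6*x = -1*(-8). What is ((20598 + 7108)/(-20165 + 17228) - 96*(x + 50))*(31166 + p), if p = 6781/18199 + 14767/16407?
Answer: -127955306766507847060/876961746441 ≈ -1.4591e+8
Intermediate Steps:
p = 380000500/298590993 (p = 6781*(1/18199) + 14767*(1/16407) = 6781/18199 + 14767/16407 = 380000500/298590993 ≈ 1.2726)
x = -4/3 (x = -(-1)*(-8)/6 = -1/6*8 = -4/3 ≈ -1.3333)
((20598 + 7108)/(-20165 + 17228) - 96*(x + 50))*(31166 + p) = ((20598 + 7108)/(-20165 + 17228) - 96*(-4/3 + 50))*(31166 + 380000500/298590993) = (27706/(-2937) - 96*146/3)*(9306266888338/298590993) = (27706*(-1/2937) - 4672)*(9306266888338/298590993) = (-27706/2937 - 4672)*(9306266888338/298590993) = -13749370/2937*9306266888338/298590993 = -127955306766507847060/876961746441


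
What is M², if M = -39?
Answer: 1521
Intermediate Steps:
M² = (-39)² = 1521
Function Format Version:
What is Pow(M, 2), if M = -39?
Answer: 1521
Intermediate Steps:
Pow(M, 2) = Pow(-39, 2) = 1521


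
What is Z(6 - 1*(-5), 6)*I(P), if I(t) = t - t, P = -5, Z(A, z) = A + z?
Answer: 0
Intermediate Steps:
I(t) = 0
Z(6 - 1*(-5), 6)*I(P) = ((6 - 1*(-5)) + 6)*0 = ((6 + 5) + 6)*0 = (11 + 6)*0 = 17*0 = 0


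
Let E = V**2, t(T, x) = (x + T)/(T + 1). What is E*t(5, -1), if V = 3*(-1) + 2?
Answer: 2/3 ≈ 0.66667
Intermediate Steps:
t(T, x) = (T + x)/(1 + T)
V = -1 (V = -3 + 2 = -1)
E = 1 (E = (-1)**2 = 1)
E*t(5, -1) = 1*((5 - 1)/(1 + 5)) = 1*(4/6) = 1*((1/6)*4) = 1*(2/3) = 2/3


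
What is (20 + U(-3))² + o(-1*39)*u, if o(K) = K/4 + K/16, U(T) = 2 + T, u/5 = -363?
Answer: 359701/16 ≈ 22481.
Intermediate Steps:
u = -1815 (u = 5*(-363) = -1815)
o(K) = 5*K/16 (o(K) = K*(¼) + K*(1/16) = K/4 + K/16 = 5*K/16)
(20 + U(-3))² + o(-1*39)*u = (20 + (2 - 3))² + (5*(-1*39)/16)*(-1815) = (20 - 1)² + ((5/16)*(-39))*(-1815) = 19² - 195/16*(-1815) = 361 + 353925/16 = 359701/16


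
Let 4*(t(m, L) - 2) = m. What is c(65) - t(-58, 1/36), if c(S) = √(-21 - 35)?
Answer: 25/2 + 2*I*√14 ≈ 12.5 + 7.4833*I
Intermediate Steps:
t(m, L) = 2 + m/4
c(S) = 2*I*√14 (c(S) = √(-56) = 2*I*√14)
c(65) - t(-58, 1/36) = 2*I*√14 - (2 + (¼)*(-58)) = 2*I*√14 - (2 - 29/2) = 2*I*√14 - 1*(-25/2) = 2*I*√14 + 25/2 = 25/2 + 2*I*√14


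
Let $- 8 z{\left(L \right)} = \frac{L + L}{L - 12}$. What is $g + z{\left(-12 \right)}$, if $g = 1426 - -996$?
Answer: $\frac{19375}{8} \approx 2421.9$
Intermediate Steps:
$g = 2422$ ($g = 1426 + 996 = 2422$)
$z{\left(L \right)} = - \frac{L}{4 \left(-12 + L\right)}$ ($z{\left(L \right)} = - \frac{\left(L + L\right) \frac{1}{L - 12}}{8} = - \frac{2 L \frac{1}{-12 + L}}{8} = - \frac{L}{4 \left(-12 + L\right)}$)
$g + z{\left(-12 \right)} = 2422 - - \frac{12}{-48 + 4 \left(-12\right)} = 2422 - - \frac{12}{-48 - 48} = 2422 - - \frac{12}{-96} = 2422 - \left(-12\right) \left(- \frac{1}{96}\right) = 2422 - \frac{1}{8} = \frac{19375}{8}$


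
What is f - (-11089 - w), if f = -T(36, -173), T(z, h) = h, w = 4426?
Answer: 15688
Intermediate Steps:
f = 173 (f = -1*(-173) = 173)
f - (-11089 - w) = 173 - (-11089 - 1*4426) = 173 - (-11089 - 4426) = 173 - 1*(-15515) = 173 + 15515 = 15688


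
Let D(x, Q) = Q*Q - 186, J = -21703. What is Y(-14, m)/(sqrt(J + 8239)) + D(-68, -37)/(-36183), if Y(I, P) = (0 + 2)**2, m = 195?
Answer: -169/5169 - I*sqrt(374)/561 ≈ -0.032695 - 0.034473*I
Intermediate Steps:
D(x, Q) = -186 + Q**2 (D(x, Q) = Q**2 - 186 = -186 + Q**2)
Y(I, P) = 4 (Y(I, P) = 2**2 = 4)
Y(-14, m)/(sqrt(J + 8239)) + D(-68, -37)/(-36183) = 4/(sqrt(-21703 + 8239)) + (-186 + (-37)**2)/(-36183) = 4/(sqrt(-13464)) + (-186 + 1369)*(-1/36183) = 4/((6*I*sqrt(374))) + 1183*(-1/36183) = 4*(-I*sqrt(374)/2244) - 169/5169 = -I*sqrt(374)/561 - 169/5169 = -169/5169 - I*sqrt(374)/561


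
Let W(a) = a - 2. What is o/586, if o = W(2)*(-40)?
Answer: 0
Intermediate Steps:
W(a) = -2 + a
o = 0 (o = (-2 + 2)*(-40) = 0*(-40) = 0)
o/586 = 0/586 = 0*(1/586) = 0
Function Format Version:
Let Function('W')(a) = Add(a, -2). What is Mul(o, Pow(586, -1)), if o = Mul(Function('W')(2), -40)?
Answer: 0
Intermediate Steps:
Function('W')(a) = Add(-2, a)
o = 0 (o = Mul(Add(-2, 2), -40) = Mul(0, -40) = 0)
Mul(o, Pow(586, -1)) = Mul(0, Pow(586, -1)) = Mul(0, Rational(1, 586)) = 0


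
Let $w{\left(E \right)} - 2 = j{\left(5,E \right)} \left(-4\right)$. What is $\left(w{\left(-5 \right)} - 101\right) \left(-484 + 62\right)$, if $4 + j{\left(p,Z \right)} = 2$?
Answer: $38402$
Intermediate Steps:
$j{\left(p,Z \right)} = -2$ ($j{\left(p,Z \right)} = -4 + 2 = -2$)
$w{\left(E \right)} = 10$ ($w{\left(E \right)} = 2 - -8 = 2 + 8 = 10$)
$\left(w{\left(-5 \right)} - 101\right) \left(-484 + 62\right) = \left(10 - 101\right) \left(-484 + 62\right) = \left(-91\right) \left(-422\right) = 38402$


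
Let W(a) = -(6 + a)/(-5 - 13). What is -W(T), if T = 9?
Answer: -⅚ ≈ -0.83333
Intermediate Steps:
W(a) = ⅓ + a/18 (W(a) = -(6 + a)/(-18) = -(6 + a)*(-1)/18 = -(-⅓ - a/18) = ⅓ + a/18)
-W(T) = -(⅓ + (1/18)*9) = -(⅓ + ½) = -1*⅚ = -⅚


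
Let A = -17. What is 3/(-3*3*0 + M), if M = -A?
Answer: 3/17 ≈ 0.17647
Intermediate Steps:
M = 17 (M = -1*(-17) = 17)
3/(-3*3*0 + M) = 3/(-3*3*0 + 17) = 3/(-9*0 + 17) = 3/(0 + 17) = 3/17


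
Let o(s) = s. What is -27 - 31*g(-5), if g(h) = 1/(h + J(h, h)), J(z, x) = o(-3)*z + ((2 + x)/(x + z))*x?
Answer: -521/17 ≈ -30.647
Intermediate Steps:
J(z, x) = -3*z + x*(2 + x)/(x + z) (J(z, x) = -3*z + ((2 + x)/(x + z))*x = -3*z + x*(2 + x)/(x + z))
g(h) = 1/(h + (-5*h**2 + 2*h)/(2*h)) (g(h) = 1/(h + (h**2 - 3*h**2 + 2*h - 3*h*h)/(h + h)) = 1/(h + (h**2 - 3*h**2 + 2*h - 3*h**2)/((2*h))) = 1/(h + (1/(2*h))*(-5*h**2 + 2*h)) = 1/(h + (-5*h**2 + 2*h)/(2*h)))
-27 - 31*g(-5) = -27 - 62/(2 - 3*(-5)) = -27 - 62/(2 + 15) = -27 - 62/17 = -521/17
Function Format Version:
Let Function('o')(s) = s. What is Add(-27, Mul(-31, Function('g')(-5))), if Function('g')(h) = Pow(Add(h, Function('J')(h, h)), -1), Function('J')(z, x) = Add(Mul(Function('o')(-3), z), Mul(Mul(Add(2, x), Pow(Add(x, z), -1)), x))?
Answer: Rational(-521, 17) ≈ -30.647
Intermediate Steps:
Function('J')(z, x) = Add(Mul(-3, z), Mul(x, Pow(Add(x, z), -1), Add(2, x))) (Function('J')(z, x) = Add(Mul(-3, z), Mul(Mul(Add(2, x), Pow(Add(x, z), -1)), x)) = Add(Mul(-3, z), Mul(Mul(Pow(Add(x, z), -1), Add(2, x)), x)) = Add(Mul(-3, z), Mul(x, Pow(Add(x, z), -1), Add(2, x))))
Function('g')(h) = Pow(Add(h, Mul(Rational(1, 2), Pow(h, -1), Add(Mul(-5, Pow(h, 2)), Mul(2, h)))), -1) (Function('g')(h) = Pow(Add(h, Mul(Pow(Add(h, h), -1), Add(Pow(h, 2), Mul(-3, Pow(h, 2)), Mul(2, h), Mul(-3, h, h)))), -1) = Pow(Add(h, Mul(Pow(Mul(2, h), -1), Add(Pow(h, 2), Mul(-3, Pow(h, 2)), Mul(2, h), Mul(-3, Pow(h, 2))))), -1) = Pow(Add(h, Mul(Mul(Rational(1, 2), Pow(h, -1)), Add(Mul(-5, Pow(h, 2)), Mul(2, h)))), -1) = Pow(Add(h, Mul(Rational(1, 2), Pow(h, -1), Add(Mul(-5, Pow(h, 2)), Mul(2, h)))), -1))
Add(-27, Mul(-31, Function('g')(-5))) = Add(-27, Mul(-31, Mul(2, Pow(Add(2, Mul(-3, -5)), -1)))) = Add(-27, Mul(-31, Mul(2, Pow(Add(2, 15), -1)))) = Add(-27, Mul(-31, Mul(2, Pow(17, -1)))) = Add(-27, Mul(-31, Mul(2, Rational(1, 17)))) = Add(-27, Mul(-31, Rational(2, 17))) = Add(-27, Rational(-62, 17)) = Rational(-521, 17)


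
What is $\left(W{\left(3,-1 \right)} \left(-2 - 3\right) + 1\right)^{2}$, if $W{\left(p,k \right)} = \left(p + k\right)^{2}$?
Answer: $361$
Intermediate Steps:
$W{\left(p,k \right)} = \left(k + p\right)^{2}$
$\left(W{\left(3,-1 \right)} \left(-2 - 3\right) + 1\right)^{2} = \left(\left(-1 + 3\right)^{2} \left(-2 - 3\right) + 1\right)^{2} = \left(2^{2} \left(-5\right) + 1\right)^{2} = \left(4 \left(-5\right) + 1\right)^{2} = \left(-20 + 1\right)^{2} = \left(-19\right)^{2} = 361$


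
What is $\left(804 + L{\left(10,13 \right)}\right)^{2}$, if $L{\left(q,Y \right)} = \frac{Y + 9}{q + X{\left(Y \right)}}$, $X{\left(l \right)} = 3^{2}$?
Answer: $\frac{234028804}{361} \approx 6.4828 \cdot 10^{5}$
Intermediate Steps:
$X{\left(l \right)} = 9$
$L{\left(q,Y \right)} = \frac{9 + Y}{9 + q}$ ($L{\left(q,Y \right)} = \frac{Y + 9}{q + 9} = \frac{9 + Y}{9 + q}$)
$\left(804 + L{\left(10,13 \right)}\right)^{2} = \left(804 + \frac{9 + 13}{9 + 10}\right)^{2} = \left(804 + \frac{1}{19} \cdot 22\right)^{2} = \left(804 + \frac{22}{19}\right)^{2} = \left(\frac{15298}{19}\right)^{2} = \frac{234028804}{361}$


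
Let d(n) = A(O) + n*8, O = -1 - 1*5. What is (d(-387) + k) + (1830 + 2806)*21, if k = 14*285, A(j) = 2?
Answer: 98252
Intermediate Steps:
O = -6 (O = -1 - 5 = -6)
d(n) = 2 + 8*n (d(n) = 2 + n*8 = 2 + 8*n)
k = 3990
(d(-387) + k) + (1830 + 2806)*21 = ((2 + 8*(-387)) + 3990) + (1830 + 2806)*21 = ((2 - 3096) + 3990) + 4636*21 = (-3094 + 3990) + 97356 = 896 + 97356 = 98252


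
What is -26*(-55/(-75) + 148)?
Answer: -58006/15 ≈ -3867.1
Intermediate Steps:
-26*(-55/(-75) + 148) = -26*(-55*(-1/75) + 148) = -26*(11/15 + 148) = -26*2231/15 = -58006/15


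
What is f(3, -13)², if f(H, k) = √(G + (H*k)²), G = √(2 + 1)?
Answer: 1521 + √3 ≈ 1522.7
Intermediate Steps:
G = √3 ≈ 1.7320
f(H, k) = √(√3 + H²*k²) (f(H, k) = √(√3 + (H*k)²) = √(√3 + H²*k²))
f(3, -13)² = (√(√3 + 3²*(-13)²))² = (√(√3 + 9*169))² = (√(√3 + 1521))² = (√(1521 + √3))² = 1521 + √3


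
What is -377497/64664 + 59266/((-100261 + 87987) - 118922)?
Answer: -13339618259/2120914536 ≈ -6.2896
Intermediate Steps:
-377497/64664 + 59266/((-100261 + 87987) - 118922) = -377497*1/64664 + 59266/(-12274 - 118922) = -377497/64664 + 59266/(-131196) = -377497/64664 + 59266*(-1/131196) = -377497/64664 - 29633/65598 = -13339618259/2120914536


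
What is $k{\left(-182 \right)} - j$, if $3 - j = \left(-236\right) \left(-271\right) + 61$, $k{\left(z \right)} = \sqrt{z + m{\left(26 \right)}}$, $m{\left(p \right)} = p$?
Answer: $64014 + 2 i \sqrt{39} \approx 64014.0 + 12.49 i$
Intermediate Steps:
$k{\left(z \right)} = \sqrt{26 + z}$ ($k{\left(z \right)} = \sqrt{z + 26} = \sqrt{26 + z}$)
$j = -64014$ ($j = 3 - \left(\left(-236\right) \left(-271\right) + 61\right) = 3 - \left(63956 + 61\right) = 3 - 64017 = -64014$)
$k{\left(-182 \right)} - j = \sqrt{26 - 182} - -64014 = \sqrt{-156} + 64014 = 2 i \sqrt{39} + 64014 = 64014 + 2 i \sqrt{39}$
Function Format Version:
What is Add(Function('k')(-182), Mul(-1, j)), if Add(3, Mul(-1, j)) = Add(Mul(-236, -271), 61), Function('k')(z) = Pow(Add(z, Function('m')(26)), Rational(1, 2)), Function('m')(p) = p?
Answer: Add(64014, Mul(2, I, Pow(39, Rational(1, 2)))) ≈ Add(64014., Mul(12.490, I))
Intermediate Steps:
Function('k')(z) = Pow(Add(26, z), Rational(1, 2)) (Function('k')(z) = Pow(Add(z, 26), Rational(1, 2)) = Pow(Add(26, z), Rational(1, 2)))
j = -64014 (j = Add(3, Mul(-1, Add(Mul(-236, -271), 61))) = Add(3, Mul(-1, Add(63956, 61))) = Add(3, Mul(-1, 64017)) = Add(3, -64017) = -64014)
Add(Function('k')(-182), Mul(-1, j)) = Add(Pow(Add(26, -182), Rational(1, 2)), Mul(-1, -64014)) = Add(Pow(-156, Rational(1, 2)), 64014) = Add(Mul(2, I, Pow(39, Rational(1, 2))), 64014) = Add(64014, Mul(2, I, Pow(39, Rational(1, 2))))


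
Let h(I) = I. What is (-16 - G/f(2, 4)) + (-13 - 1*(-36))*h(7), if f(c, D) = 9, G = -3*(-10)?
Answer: 425/3 ≈ 141.67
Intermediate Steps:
G = 30
(-16 - G/f(2, 4)) + (-13 - 1*(-36))*h(7) = (-16 - 30/9) + (-13 - 1*(-36))*7 = (-16 - 30/9) + (-13 + 36)*7 = (-16 - 1*10/3) + 23*7 = (-16 - 10/3) + 161 = -58/3 + 161 = 425/3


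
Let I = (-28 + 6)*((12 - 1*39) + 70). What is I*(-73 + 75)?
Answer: -1892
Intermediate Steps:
I = -946 (I = -22*((12 - 39) + 70) = -22*(-27 + 70) = -22*43 = -946)
I*(-73 + 75) = -946*(-73 + 75) = -946*2 = -1892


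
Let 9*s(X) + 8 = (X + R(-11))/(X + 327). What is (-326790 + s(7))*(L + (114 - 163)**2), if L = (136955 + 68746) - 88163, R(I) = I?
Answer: -19636681263604/501 ≈ -3.9195e+10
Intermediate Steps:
s(X) = -8/9 + (-11 + X)/(9*(327 + X)) (s(X) = -8/9 + ((X - 11)/(X + 327))/9 = -8/9 + ((-11 + X)/(327 + X))/9 = -8/9 + (-11 + X)/(9*(327 + X)))
L = 117538 (L = 205701 - 88163 = 117538)
(-326790 + s(7))*(L + (114 - 163)**2) = (-326790 + (-2627 - 7*7)/(9*(327 + 7)))*(117538 + (114 - 163)**2) = (-326790 + (1/9)*(-2627 - 49)/334)*(117538 + (-49)**2) = (-326790 + (1/9)*(1/334)*(-2676))*(117538 + 2401) = (-326790 - 446/501)*119939 = -163722236/501*119939 = -19636681263604/501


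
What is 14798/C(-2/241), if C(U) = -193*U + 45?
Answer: 3566318/11231 ≈ 317.54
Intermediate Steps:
C(U) = 45 - 193*U
14798/C(-2/241) = 14798/(45 - (-386)/241) = 14798/(45 - 193*(-2/241)) = 14798/(45 + 386/241) = 14798/(11231/241) = 14798*(241/11231) = 3566318/11231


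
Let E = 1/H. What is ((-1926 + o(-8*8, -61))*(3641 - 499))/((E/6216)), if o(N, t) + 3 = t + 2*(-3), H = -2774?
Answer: 108139455919488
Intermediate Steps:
o(N, t) = -9 + t (o(N, t) = -3 + (t + 2*(-3)) = -3 + (t - 6) = -3 + (-6 + t) = -9 + t)
E = -1/2774 (E = 1/(-2774) = -1/2774 ≈ -0.00036049)
((-1926 + o(-8*8, -61))*(3641 - 499))/((E/6216)) = ((-1926 + (-9 - 61))*(3641 - 499))/((-1/2774/6216)) = ((-1926 - 70)*3142)/((-1/2774*1/6216)) = (-1996*3142)/(-1/17243184) = -6271432*(-17243184) = 108139455919488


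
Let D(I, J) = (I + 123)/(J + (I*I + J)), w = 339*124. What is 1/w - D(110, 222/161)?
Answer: -393736981/20477248896 ≈ -0.019228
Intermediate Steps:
w = 42036
D(I, J) = (123 + I)/(I² + 2*J) (D(I, J) = (123 + I)/(J + (I² + J)) = (123 + I)/(J + (J + I²)) = (123 + I)/(I² + 2*J))
1/w - D(110, 222/161) = 1/42036 - (123 + 110)/(110² + 2*(222/161)) = 1/42036 - 233/(12100 + 2*(222*(1/161))) = 1/42036 - 233/(12100 + 2*(222/161)) = 1/42036 - 233/(12100 + 444/161) = 1/42036 - 233/1948544/161 = 1/42036 - 161*233/1948544 = 1/42036 - 1*37513/1948544 = 1/42036 - 37513/1948544 = -393736981/20477248896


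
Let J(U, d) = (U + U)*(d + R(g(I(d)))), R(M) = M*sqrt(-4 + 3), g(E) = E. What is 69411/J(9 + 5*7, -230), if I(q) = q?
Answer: -69411/40480 + 69411*I/40480 ≈ -1.7147 + 1.7147*I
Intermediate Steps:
R(M) = I*M (R(M) = M*sqrt(-1) = M*I = I*M)
J(U, d) = 2*U*(d + I*d) (J(U, d) = (U + U)*(d + I*d) = (2*U)*(d + I*d) = 2*U*(d + I*d))
69411/J(9 + 5*7, -230) = 69411/((2*(9 + 5*7)*(-230)*(1 + I))) = 69411/((2*(9 + 35)*(-230)*(1 + I))) = 69411/((2*44*(-230)*(1 + I))) = 69411/(-20240 - 20240*I) = 69411*((-20240 + 20240*I)/819315200) = 69411*(-20240 + 20240*I)/819315200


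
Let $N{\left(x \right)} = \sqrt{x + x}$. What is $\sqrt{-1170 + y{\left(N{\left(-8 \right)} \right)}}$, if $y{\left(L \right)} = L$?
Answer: $\sqrt{-1170 + 4 i} \approx 0.0585 + 34.205 i$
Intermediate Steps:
$N{\left(x \right)} = \sqrt{2} \sqrt{x}$ ($N{\left(x \right)} = \sqrt{2 x} = \sqrt{2} \sqrt{x}$)
$\sqrt{-1170 + y{\left(N{\left(-8 \right)} \right)}} = \sqrt{-1170 + \sqrt{2} \sqrt{-8}} = \sqrt{-1170 + \sqrt{2} \cdot 2 i \sqrt{2}} = \sqrt{-1170 + 4 i}$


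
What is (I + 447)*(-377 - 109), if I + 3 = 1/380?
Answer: -40999203/190 ≈ -2.1579e+5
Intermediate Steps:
I = -1139/380 (I = -3 + 1/380 = -1139/380 ≈ -2.9974)
(I + 447)*(-377 - 109) = (-1139/380 + 447)*(-377 - 109) = (168721/380)*(-486) = -40999203/190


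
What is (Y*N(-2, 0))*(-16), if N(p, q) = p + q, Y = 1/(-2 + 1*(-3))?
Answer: -32/5 ≈ -6.4000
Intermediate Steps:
Y = -⅕ (Y = 1/(-2 - 3) = 1/(-5) = -⅕ ≈ -0.20000)
(Y*N(-2, 0))*(-16) = -(-2 + 0)/5*(-16) = -⅕*(-2)*(-16) = (⅖)*(-16) = -32/5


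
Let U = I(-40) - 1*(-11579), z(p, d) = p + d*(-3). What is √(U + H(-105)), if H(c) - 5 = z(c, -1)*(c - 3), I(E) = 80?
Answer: 18*√70 ≈ 150.60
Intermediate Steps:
z(p, d) = p - 3*d
U = 11659 (U = 80 - 1*(-11579) = 80 + 11579 = 11659)
H(c) = 5 + (-3 + c)*(3 + c) (H(c) = 5 + (c - 3*(-1))*(c - 3) = 5 + (c + 3)*(-3 + c) = 5 + (3 + c)*(-3 + c) = 5 + (-3 + c)*(3 + c))
√(U + H(-105)) = √(11659 + (-4 + (-105)²)) = √(11659 + (-4 + 11025)) = √(11659 + 11021) = √22680 = 18*√70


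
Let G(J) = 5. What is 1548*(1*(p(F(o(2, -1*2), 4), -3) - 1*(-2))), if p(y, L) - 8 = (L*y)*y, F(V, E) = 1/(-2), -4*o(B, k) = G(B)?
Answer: 14319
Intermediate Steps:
o(B, k) = -5/4 (o(B, k) = -¼*5 = -5/4)
F(V, E) = -½
p(y, L) = 8 + L*y² (p(y, L) = 8 + (L*y)*y = 8 + L*y²)
1548*(1*(p(F(o(2, -1*2), 4), -3) - 1*(-2))) = 1548*(1*((8 - 3*(-½)²) - 1*(-2))) = 1548*(1*((8 - 3*¼) + 2)) = 1548*(1*((8 - ¾) + 2)) = 1548*(1*(29/4 + 2)) = 1548*(1*(37/4)) = 1548*(37/4) = 14319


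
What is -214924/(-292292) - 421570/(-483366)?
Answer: 2183735506/1358500143 ≈ 1.6075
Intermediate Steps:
-214924/(-292292) - 421570/(-483366) = -214924*(-1/292292) - 421570*(-1/483366) = 53731/73073 + 210785/241683 = 2183735506/1358500143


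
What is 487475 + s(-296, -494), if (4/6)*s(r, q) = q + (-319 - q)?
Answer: 973993/2 ≈ 4.8700e+5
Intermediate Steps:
s(r, q) = -957/2 (s(r, q) = 3*(q + (-319 - q))/2 = (3/2)*(-319) = -957/2)
487475 + s(-296, -494) = 487475 - 957/2 = 973993/2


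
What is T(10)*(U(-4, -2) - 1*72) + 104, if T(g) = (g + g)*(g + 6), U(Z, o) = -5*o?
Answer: -19736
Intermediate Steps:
T(g) = 2*g*(6 + g) (T(g) = (2*g)*(6 + g) = 2*g*(6 + g))
T(10)*(U(-4, -2) - 1*72) + 104 = (2*10*(6 + 10))*(-5*(-2) - 1*72) + 104 = (2*10*16)*(10 - 72) + 104 = 320*(-62) + 104 = -19840 + 104 = -19736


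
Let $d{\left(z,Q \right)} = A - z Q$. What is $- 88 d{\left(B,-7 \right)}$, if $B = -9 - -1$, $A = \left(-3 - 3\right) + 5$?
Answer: $5016$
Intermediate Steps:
$A = -1$ ($A = -6 + 5 = -1$)
$B = -8$ ($B = -9 + 1 = -8$)
$d{\left(z,Q \right)} = -1 - Q z$ ($d{\left(z,Q \right)} = -1 - z Q = -1 - Q z$)
$- 88 d{\left(B,-7 \right)} = - 88 \left(-1 - \left(-7\right) \left(-8\right)\right) = - 88 \left(-1 - 56\right) = \left(-88\right) \left(-57\right) = 5016$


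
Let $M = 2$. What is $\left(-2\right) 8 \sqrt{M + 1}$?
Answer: $- 16 \sqrt{3} \approx -27.713$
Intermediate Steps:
$\left(-2\right) 8 \sqrt{M + 1} = \left(-2\right) 8 \sqrt{2 + 1} = - 16 \sqrt{3}$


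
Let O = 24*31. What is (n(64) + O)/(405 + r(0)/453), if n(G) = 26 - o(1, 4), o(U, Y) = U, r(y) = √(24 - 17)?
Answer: 63911317005/33659406218 - 348357*√7/33659406218 ≈ 1.8987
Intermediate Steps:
r(y) = √7
O = 744
n(G) = 25 (n(G) = 26 - 1*1 = 26 - 1 = 25)
(n(64) + O)/(405 + r(0)/453) = (25 + 744)/(405 + √7/453) = 769/(405 + √7*(1/453)) = 769/(405 + √7/453)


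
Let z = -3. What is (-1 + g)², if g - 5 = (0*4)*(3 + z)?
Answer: 16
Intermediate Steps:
g = 5 (g = 5 + (0*4)*(3 - 3) = 5 + 0*0 = 5 + 0 = 5)
(-1 + g)² = (-1 + 5)² = 4² = 16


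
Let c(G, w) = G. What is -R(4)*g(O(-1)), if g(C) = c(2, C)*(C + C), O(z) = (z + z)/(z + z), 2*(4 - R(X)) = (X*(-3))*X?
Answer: -112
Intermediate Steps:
R(X) = 4 + 3*X²/2 (R(X) = 4 - X*(-3)*X/2 = 4 - (-3*X)*X/2 = 4 - (-3)*X²/2 = 4 + 3*X²/2)
O(z) = 1 (O(z) = (2*z)/((2*z)) = (2*z)*(1/(2*z)) = 1)
g(C) = 4*C (g(C) = 2*(C + C) = 2*(2*C) = 4*C)
-R(4)*g(O(-1)) = -(4 + (3/2)*4²)*4*1 = -(4 + (3/2)*16)*4 = -(4 + 24)*4 = -28*4 = -1*112 = -112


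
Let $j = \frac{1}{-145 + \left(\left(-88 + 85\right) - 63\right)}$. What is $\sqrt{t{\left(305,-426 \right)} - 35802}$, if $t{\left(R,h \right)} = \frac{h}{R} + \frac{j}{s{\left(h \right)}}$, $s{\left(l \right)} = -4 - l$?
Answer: $\frac{i \sqrt{593128525948370}}{128710} \approx 189.22 i$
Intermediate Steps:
$j = - \frac{1}{211}$ ($j = \frac{1}{-145 - 66} = \frac{1}{-211} = - \frac{1}{211} \approx -0.0047393$)
$t{\left(R,h \right)} = - \frac{1}{211 \left(-4 - h\right)} + \frac{h}{R}$ ($t{\left(R,h \right)} = \frac{h}{R} - \frac{1}{211 \left(-4 - h\right)} = - \frac{1}{211 \left(-4 - h\right)} + \frac{h}{R}$)
$\sqrt{t{\left(305,-426 \right)} - 35802} = \sqrt{\frac{\frac{1}{211} \cdot 305 - 426 \left(4 - 426\right)}{305 \left(4 - 426\right)} - 35802} = \sqrt{\frac{\frac{305}{211} - -179772}{305 \left(-422\right)} - 35802} = \sqrt{\frac{1}{305} \left(- \frac{1}{422}\right) \left(\frac{305}{211} + 179772\right) - 35802} = \sqrt{\frac{1}{305} \left(- \frac{1}{422}\right) \frac{37932197}{211} - 35802} = \sqrt{- \frac{37932197}{27157810} - 35802} = \sqrt{- \frac{972341845817}{27157810}} = \frac{i \sqrt{593128525948370}}{128710}$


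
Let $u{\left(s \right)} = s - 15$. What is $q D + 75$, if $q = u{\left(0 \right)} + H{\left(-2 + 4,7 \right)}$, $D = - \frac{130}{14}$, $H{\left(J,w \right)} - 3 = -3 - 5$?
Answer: $\frac{1825}{7} \approx 260.71$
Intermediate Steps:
$H{\left(J,w \right)} = -5$ ($H{\left(J,w \right)} = 3 - 8 = -5$)
$D = - \frac{65}{7}$ ($D = \left(-130\right) \frac{1}{14} = - \frac{65}{7} \approx -9.2857$)
$u{\left(s \right)} = -15 + s$ ($u{\left(s \right)} = s - 15 = -15 + s$)
$q = -20$ ($q = \left(-15 + 0\right) - 5 = -15 - 5 = -20$)
$q D + 75 = \left(-20\right) \left(- \frac{65}{7}\right) + 75 = \frac{1300}{7} + 75 = \frac{1825}{7}$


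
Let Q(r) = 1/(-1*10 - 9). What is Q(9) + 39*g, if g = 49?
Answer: 36308/19 ≈ 1910.9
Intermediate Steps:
Q(r) = -1/19 (Q(r) = 1/(-10 - 9) = 1/(-19) = -1/19)
Q(9) + 39*g = -1/19 + 39*49 = -1/19 + 1911 = 36308/19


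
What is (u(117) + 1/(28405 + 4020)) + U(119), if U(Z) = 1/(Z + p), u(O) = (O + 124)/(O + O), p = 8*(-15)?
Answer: 227209/7587450 ≈ 0.029945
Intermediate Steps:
p = -120
u(O) = (124 + O)/(2*O) (u(O) = (124 + O)/((2*O)) = (124 + O)*(1/(2*O)) = (124 + O)/(2*O))
U(Z) = 1/(-120 + Z) (U(Z) = 1/(Z - 120) = 1/(-120 + Z))
(u(117) + 1/(28405 + 4020)) + U(119) = ((1/2)*(124 + 117)/117 + 1/(28405 + 4020)) + 1/(-120 + 119) = ((1/2)*(1/117)*241 + 1/32425) + 1/(-1) = (241/234 + 1/32425) - 1 = 7814659/7587450 - 1 = 227209/7587450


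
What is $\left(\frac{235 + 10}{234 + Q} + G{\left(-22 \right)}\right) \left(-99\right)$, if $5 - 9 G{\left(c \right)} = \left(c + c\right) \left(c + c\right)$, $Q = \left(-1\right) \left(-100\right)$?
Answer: $\frac{7070239}{334} \approx 21168.0$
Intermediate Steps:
$Q = 100$
$G{\left(c \right)} = \frac{5}{9} - \frac{4 c^{2}}{9}$ ($G{\left(c \right)} = \frac{5}{9} - \frac{\left(c + c\right) \left(c + c\right)}{9} = \frac{5}{9} - \frac{2 c 2 c}{9} = \frac{5}{9} - \frac{4 c^{2}}{9}$)
$\left(\frac{235 + 10}{234 + Q} + G{\left(-22 \right)}\right) \left(-99\right) = \left(\frac{235 + 10}{234 + 100} + \left(\frac{5}{9} - \frac{4 \left(-22\right)^{2}}{9}\right)\right) \left(-99\right) = \left(\frac{245}{334} + \left(\frac{5}{9} - \frac{1936}{9}\right)\right) \left(-99\right) = \left(245 \cdot \frac{1}{334} + \left(\frac{5}{9} - \frac{1936}{9}\right)\right) \left(-99\right) = \left(\frac{245}{334} - \frac{1931}{9}\right) \left(-99\right) = \left(- \frac{642749}{3006}\right) \left(-99\right) = \frac{7070239}{334}$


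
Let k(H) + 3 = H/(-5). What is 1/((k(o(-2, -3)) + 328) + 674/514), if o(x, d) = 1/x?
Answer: 2570/838877 ≈ 0.0030636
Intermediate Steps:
k(H) = -3 - H/5 (k(H) = -3 + H/(-5) = -3 + H*(-1/5) = -3 - H/5)
1/((k(o(-2, -3)) + 328) + 674/514) = 1/(((-3 - 1/5/(-2)) + 328) + 674/514) = 1/(((-3 - 1/5*(-1/2)) + 328) + 674*(1/514)) = 1/(((-3 + 1/10) + 328) + 337/257) = 1/((-29/10 + 328) + 337/257) = 1/(3251/10 + 337/257) = 1/(838877/2570) = 2570/838877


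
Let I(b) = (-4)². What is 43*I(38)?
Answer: 688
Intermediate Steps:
I(b) = 16
43*I(38) = 43*16 = 688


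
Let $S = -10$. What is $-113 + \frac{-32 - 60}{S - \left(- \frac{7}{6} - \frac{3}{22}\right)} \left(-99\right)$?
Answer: $- \frac{332995}{287} \approx -1160.3$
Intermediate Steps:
$-113 + \frac{-32 - 60}{S - \left(- \frac{7}{6} - \frac{3}{22}\right)} \left(-99\right) = -113 + \frac{-32 - 60}{-10 - \left(- \frac{7}{6} - \frac{3}{22}\right)} \left(-99\right) = -113 + - \frac{92}{-10 - - \frac{43}{33}} \left(-99\right) = -113 + - \frac{92}{-10 + \left(\frac{7}{6} + \frac{3}{22}\right)} \left(-99\right) = -113 + - \frac{92}{-10 + \frac{43}{33}} \left(-99\right) = -113 + - \frac{92}{- \frac{287}{33}} \left(-99\right) = -113 + \left(-92\right) \left(- \frac{33}{287}\right) \left(-99\right) = -113 + \frac{3036}{287} \left(-99\right) = -113 - \frac{300564}{287} = - \frac{332995}{287}$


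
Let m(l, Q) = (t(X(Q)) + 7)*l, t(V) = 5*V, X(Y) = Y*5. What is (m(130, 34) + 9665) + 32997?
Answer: 154072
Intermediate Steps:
X(Y) = 5*Y
m(l, Q) = l*(7 + 25*Q) (m(l, Q) = (5*(5*Q) + 7)*l = (25*Q + 7)*l = (7 + 25*Q)*l = l*(7 + 25*Q))
(m(130, 34) + 9665) + 32997 = (130*(7 + 25*34) + 9665) + 32997 = (130*(7 + 850) + 9665) + 32997 = (130*857 + 9665) + 32997 = (111410 + 9665) + 32997 = 121075 + 32997 = 154072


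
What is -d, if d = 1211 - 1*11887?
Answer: 10676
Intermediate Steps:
d = -10676 (d = 1211 - 11887 = -10676)
-d = -1*(-10676) = 10676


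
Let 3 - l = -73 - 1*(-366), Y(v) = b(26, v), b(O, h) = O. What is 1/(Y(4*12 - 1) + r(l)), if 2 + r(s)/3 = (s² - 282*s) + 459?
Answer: 1/499037 ≈ 2.0039e-6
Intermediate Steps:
Y(v) = 26
l = -290 (l = 3 - (-73 - 1*(-366)) = 3 - (-73 + 366) = 3 - 1*293 = 3 - 293 = -290)
r(s) = 1371 - 846*s + 3*s² (r(s) = -6 + 3*((s² - 282*s) + 459) = -6 + 3*(459 + s² - 282*s) = -6 + (1377 - 846*s + 3*s²) = 1371 - 846*s + 3*s²)
1/(Y(4*12 - 1) + r(l)) = 1/(26 + (1371 - 846*(-290) + 3*(-290)²)) = 1/(26 + (1371 + 245340 + 3*84100)) = 1/(26 + (1371 + 245340 + 252300)) = 1/(26 + 499011) = 1/499037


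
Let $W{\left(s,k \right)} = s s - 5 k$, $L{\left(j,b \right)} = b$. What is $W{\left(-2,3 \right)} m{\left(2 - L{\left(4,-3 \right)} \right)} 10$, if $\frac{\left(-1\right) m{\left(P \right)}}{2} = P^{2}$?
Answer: $5500$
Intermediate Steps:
$W{\left(s,k \right)} = s^{2} - 5 k$
$m{\left(P \right)} = - 2 P^{2}$
$W{\left(-2,3 \right)} m{\left(2 - L{\left(4,-3 \right)} \right)} 10 = \left(\left(-2\right)^{2} - 15\right) \left(- 2 \left(2 - -3\right)^{2}\right) 10 = \left(4 - 15\right) \left(- 2 \left(2 + 3\right)^{2}\right) 10 = - 11 \left(- 2 \cdot 5^{2}\right) 10 = - 11 \left(\left(-2\right) 25\right) 10 = \left(-11\right) \left(-50\right) 10 = 550 \cdot 10 = 5500$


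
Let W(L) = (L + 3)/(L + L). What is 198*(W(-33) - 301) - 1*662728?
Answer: -722236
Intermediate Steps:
W(L) = (3 + L)/(2*L) (W(L) = (3 + L)/((2*L)) = (3 + L)*(1/(2*L)) = (3 + L)/(2*L))
198*(W(-33) - 301) - 1*662728 = 198*((½)*(3 - 33)/(-33) - 301) - 1*662728 = 198*((½)*(-1/33)*(-30) - 301) - 662728 = 198*(5/11 - 301) - 662728 = 198*(-3306/11) - 662728 = -59508 - 662728 = -722236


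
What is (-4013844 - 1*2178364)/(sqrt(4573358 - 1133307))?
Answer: -6192208*sqrt(3440051)/3440051 ≈ -3338.6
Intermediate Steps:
(-4013844 - 1*2178364)/(sqrt(4573358 - 1133307)) = (-4013844 - 2178364)/(sqrt(3440051)) = -6192208*sqrt(3440051)/3440051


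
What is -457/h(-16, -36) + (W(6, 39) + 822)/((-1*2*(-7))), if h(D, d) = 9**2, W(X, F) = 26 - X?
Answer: 30902/567 ≈ 54.501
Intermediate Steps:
h(D, d) = 81
-457/h(-16, -36) + (W(6, 39) + 822)/((-1*2*(-7))) = -457/81 + ((26 - 1*6) + 822)/((-1*2*(-7))) = -457*1/81 + ((26 - 6) + 822)/((-2*(-7))) = -457/81 + (20 + 822)/14 = -457/81 + 842*(1/14) = -457/81 + 421/7 = 30902/567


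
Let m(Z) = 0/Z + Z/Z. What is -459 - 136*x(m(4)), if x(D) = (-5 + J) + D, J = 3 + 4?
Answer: -867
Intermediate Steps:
J = 7
m(Z) = 1 (m(Z) = 0 + 1 = 1)
x(D) = 2 + D (x(D) = (-5 + 7) + D = 2 + D)
-459 - 136*x(m(4)) = -459 - 136*(2 + 1) = -459 - 136*3 = -459 - 408 = -867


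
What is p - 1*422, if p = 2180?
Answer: 1758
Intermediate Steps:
p - 1*422 = 2180 - 1*422 = 2180 - 422 = 1758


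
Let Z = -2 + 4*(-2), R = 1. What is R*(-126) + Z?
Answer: -136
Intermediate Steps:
Z = -10 (Z = -2 - 8 = -10)
R*(-126) + Z = 1*(-126) - 10 = -126 - 10 = -136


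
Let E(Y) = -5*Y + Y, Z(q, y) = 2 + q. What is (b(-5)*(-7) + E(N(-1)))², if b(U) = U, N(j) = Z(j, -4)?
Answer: 961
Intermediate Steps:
N(j) = 2 + j
E(Y) = -4*Y
(b(-5)*(-7) + E(N(-1)))² = (-5*(-7) - 4*(2 - 1))² = (35 - 4*1)² = (35 - 4)² = 31² = 961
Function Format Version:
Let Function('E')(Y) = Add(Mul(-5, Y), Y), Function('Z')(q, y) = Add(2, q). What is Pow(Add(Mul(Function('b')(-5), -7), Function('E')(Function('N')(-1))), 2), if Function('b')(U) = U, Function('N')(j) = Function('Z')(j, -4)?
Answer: 961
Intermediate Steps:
Function('N')(j) = Add(2, j)
Function('E')(Y) = Mul(-4, Y)
Pow(Add(Mul(Function('b')(-5), -7), Function('E')(Function('N')(-1))), 2) = Pow(Add(Mul(-5, -7), Mul(-4, Add(2, -1))), 2) = Pow(Add(35, Mul(-4, 1)), 2) = Pow(Add(35, -4), 2) = Pow(31, 2) = 961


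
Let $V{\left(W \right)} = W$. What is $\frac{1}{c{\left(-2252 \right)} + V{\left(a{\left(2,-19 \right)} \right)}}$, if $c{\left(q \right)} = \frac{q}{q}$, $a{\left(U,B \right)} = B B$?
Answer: $\frac{1}{362} \approx 0.0027624$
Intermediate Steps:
$a{\left(U,B \right)} = B^{2}$
$c{\left(q \right)} = 1$
$\frac{1}{c{\left(-2252 \right)} + V{\left(a{\left(2,-19 \right)} \right)}} = \frac{1}{1 + \left(-19\right)^{2}} = \frac{1}{1 + 361} = \frac{1}{362}$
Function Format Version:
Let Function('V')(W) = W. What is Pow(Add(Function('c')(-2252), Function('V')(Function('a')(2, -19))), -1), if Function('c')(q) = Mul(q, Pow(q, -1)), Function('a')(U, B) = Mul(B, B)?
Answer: Rational(1, 362) ≈ 0.0027624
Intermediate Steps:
Function('a')(U, B) = Pow(B, 2)
Function('c')(q) = 1
Pow(Add(Function('c')(-2252), Function('V')(Function('a')(2, -19))), -1) = Pow(Add(1, Pow(-19, 2)), -1) = Pow(Add(1, 361), -1) = Pow(362, -1) = Rational(1, 362)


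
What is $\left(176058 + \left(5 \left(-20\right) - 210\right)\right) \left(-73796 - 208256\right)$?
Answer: $-49570074896$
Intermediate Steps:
$\left(176058 + \left(5 \left(-20\right) - 210\right)\right) \left(-73796 - 208256\right) = \left(176058 - 310\right) \left(-73796 - 208256\right) = \left(176058 - 310\right) \left(-282052\right) = 175748 \left(-282052\right) = -49570074896$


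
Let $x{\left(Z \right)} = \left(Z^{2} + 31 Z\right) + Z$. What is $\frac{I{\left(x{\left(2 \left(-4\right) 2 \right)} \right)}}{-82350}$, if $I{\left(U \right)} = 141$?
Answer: $- \frac{47}{27450} \approx -0.0017122$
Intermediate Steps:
$x{\left(Z \right)} = Z^{2} + 32 Z$
$\frac{I{\left(x{\left(2 \left(-4\right) 2 \right)} \right)}}{-82350} = \frac{141}{-82350} = 141 \left(- \frac{1}{82350}\right) = - \frac{47}{27450}$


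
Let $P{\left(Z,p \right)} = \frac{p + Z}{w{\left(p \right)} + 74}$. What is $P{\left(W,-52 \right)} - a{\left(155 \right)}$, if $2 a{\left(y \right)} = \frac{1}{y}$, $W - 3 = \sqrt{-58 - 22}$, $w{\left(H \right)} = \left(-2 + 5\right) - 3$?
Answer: $- \frac{3816}{5735} + \frac{2 i \sqrt{5}}{37} \approx -0.66539 + 0.12087 i$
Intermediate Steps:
$w{\left(H \right)} = 0$ ($w{\left(H \right)} = 3 - 3 = 0$)
$W = 3 + 4 i \sqrt{5}$ ($W = 3 + \sqrt{-58 - 22} = 3 + \sqrt{-80} = 3 + 4 i \sqrt{5} \approx 3.0 + 8.9443 i$)
$a{\left(y \right)} = \frac{1}{2 y}$
$P{\left(Z,p \right)} = \frac{Z}{74} + \frac{p}{74}$ ($P{\left(Z,p \right)} = \frac{p + Z}{0 + 74} = \frac{Z + p}{74} = \left(Z + p\right) \frac{1}{74} = \frac{Z}{74} + \frac{p}{74}$)
$P{\left(W,-52 \right)} - a{\left(155 \right)} = \left(\frac{3 + 4 i \sqrt{5}}{74} + \frac{1}{74} \left(-52\right)\right) - \frac{1}{2 \cdot 155} = \left(\left(\frac{3}{74} + \frac{2 i \sqrt{5}}{37}\right) - \frac{26}{37}\right) - \frac{1}{2} \cdot \frac{1}{155} = \left(- \frac{49}{74} + \frac{2 i \sqrt{5}}{37}\right) - \frac{1}{310} = - \frac{3816}{5735} + \frac{2 i \sqrt{5}}{37}$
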